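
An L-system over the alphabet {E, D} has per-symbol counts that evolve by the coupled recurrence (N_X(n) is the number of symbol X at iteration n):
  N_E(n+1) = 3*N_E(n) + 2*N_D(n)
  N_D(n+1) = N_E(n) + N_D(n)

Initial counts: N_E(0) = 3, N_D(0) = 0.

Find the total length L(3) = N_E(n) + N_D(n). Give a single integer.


Answer: 168

Derivation:
Step 0: N_E=3, N_D=0, L=3
Step 1: N_E=9, N_D=3, L=12
Step 2: N_E=33, N_D=12, L=45
Step 3: N_E=123, N_D=45, L=168


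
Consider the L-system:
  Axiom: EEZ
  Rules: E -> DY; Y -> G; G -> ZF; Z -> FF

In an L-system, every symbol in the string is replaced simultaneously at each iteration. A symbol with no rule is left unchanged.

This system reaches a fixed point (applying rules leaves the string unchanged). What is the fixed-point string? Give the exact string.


Answer: DFFFDFFFFF

Derivation:
Step 0: EEZ
Step 1: DYDYFF
Step 2: DGDGFF
Step 3: DZFDZFFF
Step 4: DFFFDFFFFF
Step 5: DFFFDFFFFF  (unchanged — fixed point at step 4)


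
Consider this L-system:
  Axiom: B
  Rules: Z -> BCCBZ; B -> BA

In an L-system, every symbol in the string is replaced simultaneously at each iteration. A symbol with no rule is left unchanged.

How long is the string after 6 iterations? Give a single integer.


Step 0: length = 1
Step 1: length = 2
Step 2: length = 3
Step 3: length = 4
Step 4: length = 5
Step 5: length = 6
Step 6: length = 7

Answer: 7


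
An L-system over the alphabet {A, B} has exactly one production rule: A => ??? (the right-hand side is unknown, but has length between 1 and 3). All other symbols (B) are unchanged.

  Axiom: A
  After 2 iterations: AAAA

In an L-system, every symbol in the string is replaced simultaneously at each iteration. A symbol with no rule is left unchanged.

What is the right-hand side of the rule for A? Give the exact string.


Trying A => AA:
  Step 0: A
  Step 1: AA
  Step 2: AAAA
Matches the given result.

Answer: AA


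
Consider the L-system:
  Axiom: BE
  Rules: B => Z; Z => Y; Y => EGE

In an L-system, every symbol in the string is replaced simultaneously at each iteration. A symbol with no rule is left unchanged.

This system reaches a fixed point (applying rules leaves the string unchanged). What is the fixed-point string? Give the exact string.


Step 0: BE
Step 1: ZE
Step 2: YE
Step 3: EGEE
Step 4: EGEE  (unchanged — fixed point at step 3)

Answer: EGEE


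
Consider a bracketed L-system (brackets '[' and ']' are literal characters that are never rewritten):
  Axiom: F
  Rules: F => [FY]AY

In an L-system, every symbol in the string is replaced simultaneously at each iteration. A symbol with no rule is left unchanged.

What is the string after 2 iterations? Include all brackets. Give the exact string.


Answer: [[FY]AYY]AY

Derivation:
Step 0: F
Step 1: [FY]AY
Step 2: [[FY]AYY]AY


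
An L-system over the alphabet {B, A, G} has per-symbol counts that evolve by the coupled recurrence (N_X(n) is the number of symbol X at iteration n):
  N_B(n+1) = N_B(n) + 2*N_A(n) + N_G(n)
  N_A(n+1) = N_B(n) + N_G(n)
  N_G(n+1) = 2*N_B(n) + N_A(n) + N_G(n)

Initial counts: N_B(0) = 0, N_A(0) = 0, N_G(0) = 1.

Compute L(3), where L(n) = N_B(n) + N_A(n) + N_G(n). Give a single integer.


Step 0: N_B=0, N_A=0, N_G=1, L=1
Step 1: N_B=1, N_A=1, N_G=1, L=3
Step 2: N_B=4, N_A=2, N_G=4, L=10
Step 3: N_B=12, N_A=8, N_G=14, L=34

Answer: 34


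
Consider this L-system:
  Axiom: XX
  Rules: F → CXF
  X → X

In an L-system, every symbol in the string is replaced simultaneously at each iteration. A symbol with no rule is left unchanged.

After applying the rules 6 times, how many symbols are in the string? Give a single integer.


Step 0: length = 2
Step 1: length = 2
Step 2: length = 2
Step 3: length = 2
Step 4: length = 2
Step 5: length = 2
Step 6: length = 2

Answer: 2


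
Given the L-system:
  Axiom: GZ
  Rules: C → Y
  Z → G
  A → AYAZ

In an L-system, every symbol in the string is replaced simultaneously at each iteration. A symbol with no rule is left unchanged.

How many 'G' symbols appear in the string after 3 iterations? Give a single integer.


Answer: 2

Derivation:
Step 0: GZ  (1 'G')
Step 1: GG  (2 'G')
Step 2: GG  (2 'G')
Step 3: GG  (2 'G')


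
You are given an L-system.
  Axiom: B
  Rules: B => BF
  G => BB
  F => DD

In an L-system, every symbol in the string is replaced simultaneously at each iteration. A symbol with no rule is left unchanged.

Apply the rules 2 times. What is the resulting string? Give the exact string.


Answer: BFDD

Derivation:
Step 0: B
Step 1: BF
Step 2: BFDD


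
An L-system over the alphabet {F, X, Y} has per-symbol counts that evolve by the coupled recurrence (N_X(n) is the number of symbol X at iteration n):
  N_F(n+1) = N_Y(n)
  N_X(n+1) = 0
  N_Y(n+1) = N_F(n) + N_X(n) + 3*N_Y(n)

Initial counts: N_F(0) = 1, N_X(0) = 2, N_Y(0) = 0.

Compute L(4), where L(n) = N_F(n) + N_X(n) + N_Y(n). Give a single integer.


Answer: 129

Derivation:
Step 0: N_F=1, N_X=2, N_Y=0, L=3
Step 1: N_F=0, N_X=0, N_Y=3, L=3
Step 2: N_F=3, N_X=0, N_Y=9, L=12
Step 3: N_F=9, N_X=0, N_Y=30, L=39
Step 4: N_F=30, N_X=0, N_Y=99, L=129


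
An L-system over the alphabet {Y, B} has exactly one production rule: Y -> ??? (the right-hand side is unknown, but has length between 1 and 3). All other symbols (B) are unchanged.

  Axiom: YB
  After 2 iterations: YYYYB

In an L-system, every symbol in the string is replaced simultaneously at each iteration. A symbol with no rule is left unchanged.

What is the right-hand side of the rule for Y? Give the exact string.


Answer: YY

Derivation:
Trying Y -> YY:
  Step 0: YB
  Step 1: YYB
  Step 2: YYYYB
Matches the given result.


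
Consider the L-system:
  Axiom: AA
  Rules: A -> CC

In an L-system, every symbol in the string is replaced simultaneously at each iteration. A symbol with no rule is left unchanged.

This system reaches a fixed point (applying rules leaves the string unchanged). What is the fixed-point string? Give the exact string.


Step 0: AA
Step 1: CCCC
Step 2: CCCC  (unchanged — fixed point at step 1)

Answer: CCCC


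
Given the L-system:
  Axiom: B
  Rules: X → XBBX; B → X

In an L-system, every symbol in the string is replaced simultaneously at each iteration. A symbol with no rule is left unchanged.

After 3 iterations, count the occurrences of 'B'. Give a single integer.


Answer: 4

Derivation:
Step 0: B  (1 'B')
Step 1: X  (0 'B')
Step 2: XBBX  (2 'B')
Step 3: XBBXXXXBBX  (4 'B')


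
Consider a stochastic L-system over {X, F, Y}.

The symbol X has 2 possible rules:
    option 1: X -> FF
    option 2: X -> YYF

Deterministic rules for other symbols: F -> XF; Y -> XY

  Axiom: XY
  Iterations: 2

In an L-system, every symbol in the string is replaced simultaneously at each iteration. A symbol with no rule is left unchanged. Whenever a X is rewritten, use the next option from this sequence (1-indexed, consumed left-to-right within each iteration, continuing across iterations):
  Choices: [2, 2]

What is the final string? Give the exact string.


Step 0: XY
Step 1: YYFXY  (used choices [2])
Step 2: XYXYXFYYFXY  (used choices [2])

Answer: XYXYXFYYFXY


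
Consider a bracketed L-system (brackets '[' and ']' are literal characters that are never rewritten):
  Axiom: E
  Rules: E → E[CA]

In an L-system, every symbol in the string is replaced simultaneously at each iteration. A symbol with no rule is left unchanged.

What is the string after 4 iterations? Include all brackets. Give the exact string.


Step 0: E
Step 1: E[CA]
Step 2: E[CA][CA]
Step 3: E[CA][CA][CA]
Step 4: E[CA][CA][CA][CA]

Answer: E[CA][CA][CA][CA]


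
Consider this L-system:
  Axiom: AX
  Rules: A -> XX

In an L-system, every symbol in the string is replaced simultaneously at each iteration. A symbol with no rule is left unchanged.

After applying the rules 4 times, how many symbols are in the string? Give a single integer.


Answer: 3

Derivation:
Step 0: length = 2
Step 1: length = 3
Step 2: length = 3
Step 3: length = 3
Step 4: length = 3


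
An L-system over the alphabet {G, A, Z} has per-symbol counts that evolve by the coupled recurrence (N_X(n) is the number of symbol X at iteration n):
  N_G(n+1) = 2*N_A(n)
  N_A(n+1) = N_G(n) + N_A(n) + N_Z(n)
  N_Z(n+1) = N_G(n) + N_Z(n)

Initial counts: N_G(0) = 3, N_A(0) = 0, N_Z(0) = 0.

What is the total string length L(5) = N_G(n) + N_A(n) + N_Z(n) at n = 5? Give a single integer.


Answer: 210

Derivation:
Step 0: N_G=3, N_A=0, N_Z=0, L=3
Step 1: N_G=0, N_A=3, N_Z=3, L=6
Step 2: N_G=6, N_A=6, N_Z=3, L=15
Step 3: N_G=12, N_A=15, N_Z=9, L=36
Step 4: N_G=30, N_A=36, N_Z=21, L=87
Step 5: N_G=72, N_A=87, N_Z=51, L=210


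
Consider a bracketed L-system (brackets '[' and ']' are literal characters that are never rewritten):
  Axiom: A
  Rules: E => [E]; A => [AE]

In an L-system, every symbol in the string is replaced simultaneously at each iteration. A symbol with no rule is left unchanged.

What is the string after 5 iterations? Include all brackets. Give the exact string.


Step 0: A
Step 1: [AE]
Step 2: [[AE][E]]
Step 3: [[[AE][E]][[E]]]
Step 4: [[[[AE][E]][[E]]][[[E]]]]
Step 5: [[[[[AE][E]][[E]]][[[E]]]][[[[E]]]]]

Answer: [[[[[AE][E]][[E]]][[[E]]]][[[[E]]]]]


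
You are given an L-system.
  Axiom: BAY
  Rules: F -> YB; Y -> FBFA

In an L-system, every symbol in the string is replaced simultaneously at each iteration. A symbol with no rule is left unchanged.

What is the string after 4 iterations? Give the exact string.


Step 0: BAY
Step 1: BAFBFA
Step 2: BAYBBYBA
Step 3: BAFBFABBFBFABA
Step 4: BAYBBYBABBYBBYBABA

Answer: BAYBBYBABBYBBYBABA


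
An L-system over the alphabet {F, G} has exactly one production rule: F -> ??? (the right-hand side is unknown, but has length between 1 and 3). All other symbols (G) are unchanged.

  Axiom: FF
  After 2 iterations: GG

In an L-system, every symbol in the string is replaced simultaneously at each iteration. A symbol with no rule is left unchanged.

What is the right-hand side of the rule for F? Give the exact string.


Answer: G

Derivation:
Trying F -> G:
  Step 0: FF
  Step 1: GG
  Step 2: GG
Matches the given result.


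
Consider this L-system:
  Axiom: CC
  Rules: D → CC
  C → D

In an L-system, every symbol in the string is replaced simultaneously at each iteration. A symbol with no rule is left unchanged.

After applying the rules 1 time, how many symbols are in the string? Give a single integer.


Answer: 2

Derivation:
Step 0: length = 2
Step 1: length = 2


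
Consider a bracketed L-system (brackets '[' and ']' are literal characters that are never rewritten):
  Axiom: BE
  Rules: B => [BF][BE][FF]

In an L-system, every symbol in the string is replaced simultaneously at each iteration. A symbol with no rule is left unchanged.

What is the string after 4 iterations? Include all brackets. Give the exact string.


Step 0: BE
Step 1: [BF][BE][FF]E
Step 2: [[BF][BE][FF]F][[BF][BE][FF]E][FF]E
Step 3: [[[BF][BE][FF]F][[BF][BE][FF]E][FF]F][[[BF][BE][FF]F][[BF][BE][FF]E][FF]E][FF]E
Step 4: [[[[BF][BE][FF]F][[BF][BE][FF]E][FF]F][[[BF][BE][FF]F][[BF][BE][FF]E][FF]E][FF]F][[[[BF][BE][FF]F][[BF][BE][FF]E][FF]F][[[BF][BE][FF]F][[BF][BE][FF]E][FF]E][FF]E][FF]E

Answer: [[[[BF][BE][FF]F][[BF][BE][FF]E][FF]F][[[BF][BE][FF]F][[BF][BE][FF]E][FF]E][FF]F][[[[BF][BE][FF]F][[BF][BE][FF]E][FF]F][[[BF][BE][FF]F][[BF][BE][FF]E][FF]E][FF]E][FF]E


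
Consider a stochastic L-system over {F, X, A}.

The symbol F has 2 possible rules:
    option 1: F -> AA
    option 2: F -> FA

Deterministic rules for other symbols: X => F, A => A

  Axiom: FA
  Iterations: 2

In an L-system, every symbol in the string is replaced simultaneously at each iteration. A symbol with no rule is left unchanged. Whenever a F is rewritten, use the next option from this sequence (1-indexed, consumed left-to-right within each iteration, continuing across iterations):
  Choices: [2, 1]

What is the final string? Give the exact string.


Answer: AAAA

Derivation:
Step 0: FA
Step 1: FAA  (used choices [2])
Step 2: AAAA  (used choices [1])


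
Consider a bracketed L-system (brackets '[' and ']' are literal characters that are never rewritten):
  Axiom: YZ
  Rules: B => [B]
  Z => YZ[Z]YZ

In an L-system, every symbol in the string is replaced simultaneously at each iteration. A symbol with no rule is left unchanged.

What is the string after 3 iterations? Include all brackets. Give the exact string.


Step 0: YZ
Step 1: YYZ[Z]YZ
Step 2: YYYZ[Z]YZ[YZ[Z]YZ]YYZ[Z]YZ
Step 3: YYYYZ[Z]YZ[YZ[Z]YZ]YYZ[Z]YZ[YYZ[Z]YZ[YZ[Z]YZ]YYZ[Z]YZ]YYYZ[Z]YZ[YZ[Z]YZ]YYZ[Z]YZ

Answer: YYYYZ[Z]YZ[YZ[Z]YZ]YYZ[Z]YZ[YYZ[Z]YZ[YZ[Z]YZ]YYZ[Z]YZ]YYYZ[Z]YZ[YZ[Z]YZ]YYZ[Z]YZ


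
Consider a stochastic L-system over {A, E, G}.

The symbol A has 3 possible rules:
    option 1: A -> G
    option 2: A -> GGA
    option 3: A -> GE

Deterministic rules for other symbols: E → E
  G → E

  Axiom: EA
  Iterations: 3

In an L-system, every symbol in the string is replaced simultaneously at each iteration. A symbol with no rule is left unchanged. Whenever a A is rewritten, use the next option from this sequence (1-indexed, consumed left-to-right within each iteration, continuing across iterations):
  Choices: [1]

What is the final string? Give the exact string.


Step 0: EA
Step 1: EG  (used choices [1])
Step 2: EE  (used choices [])
Step 3: EE  (used choices [])

Answer: EE


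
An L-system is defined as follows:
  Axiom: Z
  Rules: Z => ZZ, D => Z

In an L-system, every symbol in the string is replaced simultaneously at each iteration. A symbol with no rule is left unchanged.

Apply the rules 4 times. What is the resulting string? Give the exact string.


Step 0: Z
Step 1: ZZ
Step 2: ZZZZ
Step 3: ZZZZZZZZ
Step 4: ZZZZZZZZZZZZZZZZ

Answer: ZZZZZZZZZZZZZZZZ


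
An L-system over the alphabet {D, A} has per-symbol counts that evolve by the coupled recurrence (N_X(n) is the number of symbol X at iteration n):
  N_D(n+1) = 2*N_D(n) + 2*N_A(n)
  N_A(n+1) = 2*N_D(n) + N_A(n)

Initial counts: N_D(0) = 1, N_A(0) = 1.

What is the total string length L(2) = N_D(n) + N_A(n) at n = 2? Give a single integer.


Step 0: N_D=1, N_A=1, L=2
Step 1: N_D=4, N_A=3, L=7
Step 2: N_D=14, N_A=11, L=25

Answer: 25


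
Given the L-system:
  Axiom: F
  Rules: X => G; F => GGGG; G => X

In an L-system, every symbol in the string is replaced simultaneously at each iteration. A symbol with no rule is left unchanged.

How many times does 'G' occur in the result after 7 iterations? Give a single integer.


Answer: 4

Derivation:
Step 0: F  (0 'G')
Step 1: GGGG  (4 'G')
Step 2: XXXX  (0 'G')
Step 3: GGGG  (4 'G')
Step 4: XXXX  (0 'G')
Step 5: GGGG  (4 'G')
Step 6: XXXX  (0 'G')
Step 7: GGGG  (4 'G')


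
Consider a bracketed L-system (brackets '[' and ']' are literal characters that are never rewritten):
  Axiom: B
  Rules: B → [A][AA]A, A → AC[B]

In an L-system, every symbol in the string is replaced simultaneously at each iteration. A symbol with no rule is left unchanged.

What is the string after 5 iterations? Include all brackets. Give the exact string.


Step 0: B
Step 1: [A][AA]A
Step 2: [AC[B]][AC[B]AC[B]]AC[B]
Step 3: [AC[B]C[[A][AA]A]][AC[B]C[[A][AA]A]AC[B]C[[A][AA]A]]AC[B]C[[A][AA]A]
Step 4: [AC[B]C[[A][AA]A]C[[AC[B]][AC[B]AC[B]]AC[B]]][AC[B]C[[A][AA]A]C[[AC[B]][AC[B]AC[B]]AC[B]]AC[B]C[[A][AA]A]C[[AC[B]][AC[B]AC[B]]AC[B]]]AC[B]C[[A][AA]A]C[[AC[B]][AC[B]AC[B]]AC[B]]
Step 5: [AC[B]C[[A][AA]A]C[[AC[B]][AC[B]AC[B]]AC[B]]C[[AC[B]C[[A][AA]A]][AC[B]C[[A][AA]A]AC[B]C[[A][AA]A]]AC[B]C[[A][AA]A]]][AC[B]C[[A][AA]A]C[[AC[B]][AC[B]AC[B]]AC[B]]C[[AC[B]C[[A][AA]A]][AC[B]C[[A][AA]A]AC[B]C[[A][AA]A]]AC[B]C[[A][AA]A]]AC[B]C[[A][AA]A]C[[AC[B]][AC[B]AC[B]]AC[B]]C[[AC[B]C[[A][AA]A]][AC[B]C[[A][AA]A]AC[B]C[[A][AA]A]]AC[B]C[[A][AA]A]]]AC[B]C[[A][AA]A]C[[AC[B]][AC[B]AC[B]]AC[B]]C[[AC[B]C[[A][AA]A]][AC[B]C[[A][AA]A]AC[B]C[[A][AA]A]]AC[B]C[[A][AA]A]]

Answer: [AC[B]C[[A][AA]A]C[[AC[B]][AC[B]AC[B]]AC[B]]C[[AC[B]C[[A][AA]A]][AC[B]C[[A][AA]A]AC[B]C[[A][AA]A]]AC[B]C[[A][AA]A]]][AC[B]C[[A][AA]A]C[[AC[B]][AC[B]AC[B]]AC[B]]C[[AC[B]C[[A][AA]A]][AC[B]C[[A][AA]A]AC[B]C[[A][AA]A]]AC[B]C[[A][AA]A]]AC[B]C[[A][AA]A]C[[AC[B]][AC[B]AC[B]]AC[B]]C[[AC[B]C[[A][AA]A]][AC[B]C[[A][AA]A]AC[B]C[[A][AA]A]]AC[B]C[[A][AA]A]]]AC[B]C[[A][AA]A]C[[AC[B]][AC[B]AC[B]]AC[B]]C[[AC[B]C[[A][AA]A]][AC[B]C[[A][AA]A]AC[B]C[[A][AA]A]]AC[B]C[[A][AA]A]]


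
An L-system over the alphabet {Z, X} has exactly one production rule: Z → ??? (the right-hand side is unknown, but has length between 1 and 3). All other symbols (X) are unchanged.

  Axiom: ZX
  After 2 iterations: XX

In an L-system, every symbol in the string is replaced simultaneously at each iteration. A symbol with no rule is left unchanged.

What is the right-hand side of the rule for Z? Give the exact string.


Trying Z → X:
  Step 0: ZX
  Step 1: XX
  Step 2: XX
Matches the given result.

Answer: X


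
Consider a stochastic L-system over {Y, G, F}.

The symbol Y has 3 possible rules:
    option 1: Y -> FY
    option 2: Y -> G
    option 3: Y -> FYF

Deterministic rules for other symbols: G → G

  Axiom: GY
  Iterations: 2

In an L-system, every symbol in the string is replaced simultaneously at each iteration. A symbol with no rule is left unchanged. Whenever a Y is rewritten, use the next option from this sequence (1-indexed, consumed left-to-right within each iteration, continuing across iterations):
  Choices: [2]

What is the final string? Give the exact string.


Step 0: GY
Step 1: GG  (used choices [2])
Step 2: GG  (used choices [])

Answer: GG


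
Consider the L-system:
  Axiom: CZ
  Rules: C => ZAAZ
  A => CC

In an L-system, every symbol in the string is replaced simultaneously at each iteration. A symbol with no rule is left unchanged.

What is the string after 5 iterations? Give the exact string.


Answer: ZZZAAZZAAZZAAZZAAZZZZAAZZAAZZAAZZAAZZZZAAZZAAZZAAZZAAZZZZAAZZAAZZAAZZAAZZZZ

Derivation:
Step 0: CZ
Step 1: ZAAZZ
Step 2: ZCCCCZZ
Step 3: ZZAAZZAAZZAAZZAAZZZ
Step 4: ZZCCCCZZCCCCZZCCCCZZCCCCZZZ
Step 5: ZZZAAZZAAZZAAZZAAZZZZAAZZAAZZAAZZAAZZZZAAZZAAZZAAZZAAZZZZAAZZAAZZAAZZAAZZZZ


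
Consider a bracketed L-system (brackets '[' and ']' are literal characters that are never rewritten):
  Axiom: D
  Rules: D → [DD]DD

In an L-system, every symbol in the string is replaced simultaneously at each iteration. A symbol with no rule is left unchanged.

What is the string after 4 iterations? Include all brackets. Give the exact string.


Answer: [[[[DD]DD[DD]DD][DD]DD[DD]DD[[DD]DD[DD]DD][DD]DD[DD]DD][[DD]DD[DD]DD][DD]DD[DD]DD[[DD]DD[DD]DD][DD]DD[DD]DD[[[DD]DD[DD]DD][DD]DD[DD]DD[[DD]DD[DD]DD][DD]DD[DD]DD][[DD]DD[DD]DD][DD]DD[DD]DD[[DD]DD[DD]DD][DD]DD[DD]DD][[[DD]DD[DD]DD][DD]DD[DD]DD[[DD]DD[DD]DD][DD]DD[DD]DD][[DD]DD[DD]DD][DD]DD[DD]DD[[DD]DD[DD]DD][DD]DD[DD]DD[[[DD]DD[DD]DD][DD]DD[DD]DD[[DD]DD[DD]DD][DD]DD[DD]DD][[DD]DD[DD]DD][DD]DD[DD]DD[[DD]DD[DD]DD][DD]DD[DD]DD

Derivation:
Step 0: D
Step 1: [DD]DD
Step 2: [[DD]DD[DD]DD][DD]DD[DD]DD
Step 3: [[[DD]DD[DD]DD][DD]DD[DD]DD[[DD]DD[DD]DD][DD]DD[DD]DD][[DD]DD[DD]DD][DD]DD[DD]DD[[DD]DD[DD]DD][DD]DD[DD]DD
Step 4: [[[[DD]DD[DD]DD][DD]DD[DD]DD[[DD]DD[DD]DD][DD]DD[DD]DD][[DD]DD[DD]DD][DD]DD[DD]DD[[DD]DD[DD]DD][DD]DD[DD]DD[[[DD]DD[DD]DD][DD]DD[DD]DD[[DD]DD[DD]DD][DD]DD[DD]DD][[DD]DD[DD]DD][DD]DD[DD]DD[[DD]DD[DD]DD][DD]DD[DD]DD][[[DD]DD[DD]DD][DD]DD[DD]DD[[DD]DD[DD]DD][DD]DD[DD]DD][[DD]DD[DD]DD][DD]DD[DD]DD[[DD]DD[DD]DD][DD]DD[DD]DD[[[DD]DD[DD]DD][DD]DD[DD]DD[[DD]DD[DD]DD][DD]DD[DD]DD][[DD]DD[DD]DD][DD]DD[DD]DD[[DD]DD[DD]DD][DD]DD[DD]DD


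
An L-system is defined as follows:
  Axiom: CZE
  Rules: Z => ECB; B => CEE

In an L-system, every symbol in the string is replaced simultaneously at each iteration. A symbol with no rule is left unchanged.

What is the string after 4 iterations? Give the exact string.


Step 0: CZE
Step 1: CECBE
Step 2: CECCEEE
Step 3: CECCEEE
Step 4: CECCEEE

Answer: CECCEEE


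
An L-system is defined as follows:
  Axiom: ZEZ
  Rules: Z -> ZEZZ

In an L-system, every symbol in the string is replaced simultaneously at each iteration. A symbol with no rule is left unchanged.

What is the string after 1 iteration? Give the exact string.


Step 0: ZEZ
Step 1: ZEZZEZEZZ

Answer: ZEZZEZEZZ


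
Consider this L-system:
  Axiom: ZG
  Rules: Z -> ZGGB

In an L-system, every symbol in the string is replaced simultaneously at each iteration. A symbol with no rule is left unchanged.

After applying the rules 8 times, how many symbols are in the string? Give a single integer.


Answer: 26

Derivation:
Step 0: length = 2
Step 1: length = 5
Step 2: length = 8
Step 3: length = 11
Step 4: length = 14
Step 5: length = 17
Step 6: length = 20
Step 7: length = 23
Step 8: length = 26


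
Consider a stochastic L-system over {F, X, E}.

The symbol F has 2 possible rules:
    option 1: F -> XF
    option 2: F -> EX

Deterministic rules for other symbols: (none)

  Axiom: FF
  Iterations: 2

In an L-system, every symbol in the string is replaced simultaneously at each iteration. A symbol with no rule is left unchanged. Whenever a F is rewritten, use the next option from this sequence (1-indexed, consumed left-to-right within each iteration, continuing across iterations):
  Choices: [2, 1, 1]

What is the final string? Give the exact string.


Answer: EXXXF

Derivation:
Step 0: FF
Step 1: EXXF  (used choices [2, 1])
Step 2: EXXXF  (used choices [1])


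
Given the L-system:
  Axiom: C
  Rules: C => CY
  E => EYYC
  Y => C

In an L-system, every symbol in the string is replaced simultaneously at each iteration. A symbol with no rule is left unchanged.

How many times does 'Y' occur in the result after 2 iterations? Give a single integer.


Answer: 1

Derivation:
Step 0: C  (0 'Y')
Step 1: CY  (1 'Y')
Step 2: CYC  (1 'Y')


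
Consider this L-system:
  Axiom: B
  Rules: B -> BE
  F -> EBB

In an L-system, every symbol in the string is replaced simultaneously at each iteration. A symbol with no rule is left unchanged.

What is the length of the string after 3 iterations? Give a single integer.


Answer: 4

Derivation:
Step 0: length = 1
Step 1: length = 2
Step 2: length = 3
Step 3: length = 4


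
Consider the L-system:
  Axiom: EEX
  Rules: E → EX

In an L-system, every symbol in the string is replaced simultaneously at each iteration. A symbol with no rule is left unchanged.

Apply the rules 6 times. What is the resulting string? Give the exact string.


Answer: EXXXXXXEXXXXXXX

Derivation:
Step 0: EEX
Step 1: EXEXX
Step 2: EXXEXXX
Step 3: EXXXEXXXX
Step 4: EXXXXEXXXXX
Step 5: EXXXXXEXXXXXX
Step 6: EXXXXXXEXXXXXXX


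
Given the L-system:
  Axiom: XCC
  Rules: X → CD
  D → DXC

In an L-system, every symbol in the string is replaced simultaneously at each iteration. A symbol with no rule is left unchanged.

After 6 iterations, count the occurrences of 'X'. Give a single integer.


Step 0: XCC  (1 'X')
Step 1: CDCC  (0 'X')
Step 2: CDXCCC  (1 'X')
Step 3: CDXCCDCCC  (1 'X')
Step 4: CDXCCDCCDXCCCC  (2 'X')
Step 5: CDXCCDCCDXCCCDXCCDCCCC  (3 'X')
Step 6: CDXCCDCCDXCCCDXCCDCCCDXCCDCCDXCCCCC  (5 'X')

Answer: 5


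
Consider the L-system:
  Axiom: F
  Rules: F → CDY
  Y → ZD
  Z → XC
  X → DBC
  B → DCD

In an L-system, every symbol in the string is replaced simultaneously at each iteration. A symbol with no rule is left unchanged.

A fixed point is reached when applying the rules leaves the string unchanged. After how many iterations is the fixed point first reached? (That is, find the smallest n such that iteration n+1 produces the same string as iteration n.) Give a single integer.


Answer: 5

Derivation:
Step 0: F
Step 1: CDY
Step 2: CDZD
Step 3: CDXCD
Step 4: CDDBCCD
Step 5: CDDDCDCCD
Step 6: CDDDCDCCD  (unchanged — fixed point at step 5)


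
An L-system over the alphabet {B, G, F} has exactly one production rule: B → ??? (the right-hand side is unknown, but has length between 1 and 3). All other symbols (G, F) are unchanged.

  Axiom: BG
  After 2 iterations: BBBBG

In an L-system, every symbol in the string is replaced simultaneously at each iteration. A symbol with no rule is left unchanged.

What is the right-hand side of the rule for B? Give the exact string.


Trying B → BB:
  Step 0: BG
  Step 1: BBG
  Step 2: BBBBG
Matches the given result.

Answer: BB


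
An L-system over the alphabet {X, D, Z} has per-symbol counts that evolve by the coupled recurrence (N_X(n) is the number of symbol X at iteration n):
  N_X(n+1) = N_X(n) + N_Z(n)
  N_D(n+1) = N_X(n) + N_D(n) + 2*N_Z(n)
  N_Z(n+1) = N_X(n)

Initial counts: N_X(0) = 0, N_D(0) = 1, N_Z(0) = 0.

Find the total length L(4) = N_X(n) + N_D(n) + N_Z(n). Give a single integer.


Step 0: N_X=0, N_D=1, N_Z=0, L=1
Step 1: N_X=0, N_D=1, N_Z=0, L=1
Step 2: N_X=0, N_D=1, N_Z=0, L=1
Step 3: N_X=0, N_D=1, N_Z=0, L=1
Step 4: N_X=0, N_D=1, N_Z=0, L=1

Answer: 1


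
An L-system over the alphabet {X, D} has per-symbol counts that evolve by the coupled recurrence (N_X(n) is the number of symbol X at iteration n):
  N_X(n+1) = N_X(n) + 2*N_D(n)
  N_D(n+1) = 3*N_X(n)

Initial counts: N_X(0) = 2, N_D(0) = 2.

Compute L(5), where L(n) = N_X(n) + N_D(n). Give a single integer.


Step 0: N_X=2, N_D=2, L=4
Step 1: N_X=6, N_D=6, L=12
Step 2: N_X=18, N_D=18, L=36
Step 3: N_X=54, N_D=54, L=108
Step 4: N_X=162, N_D=162, L=324
Step 5: N_X=486, N_D=486, L=972

Answer: 972


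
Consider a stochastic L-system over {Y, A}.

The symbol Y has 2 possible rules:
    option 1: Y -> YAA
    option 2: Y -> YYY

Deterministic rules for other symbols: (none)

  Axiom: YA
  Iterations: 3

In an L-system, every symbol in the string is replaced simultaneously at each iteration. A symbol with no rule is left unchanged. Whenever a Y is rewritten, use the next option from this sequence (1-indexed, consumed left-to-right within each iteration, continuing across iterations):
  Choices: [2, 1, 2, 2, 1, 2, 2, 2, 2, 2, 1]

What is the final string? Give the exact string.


Answer: YAAAAYYYYYYYYYYYYYYYYAAA

Derivation:
Step 0: YA
Step 1: YYYA  (used choices [2])
Step 2: YAAYYYYYYA  (used choices [1, 2, 2])
Step 3: YAAAAYYYYYYYYYYYYYYYYAAA  (used choices [1, 2, 2, 2, 2, 2, 1])


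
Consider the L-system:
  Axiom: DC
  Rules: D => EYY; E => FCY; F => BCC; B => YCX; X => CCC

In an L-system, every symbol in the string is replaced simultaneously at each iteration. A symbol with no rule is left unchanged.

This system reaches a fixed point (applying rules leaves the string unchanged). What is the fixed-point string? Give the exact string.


Answer: YCCCCCCCYYYC

Derivation:
Step 0: DC
Step 1: EYYC
Step 2: FCYYYC
Step 3: BCCCYYYC
Step 4: YCXCCCYYYC
Step 5: YCCCCCCCYYYC
Step 6: YCCCCCCCYYYC  (unchanged — fixed point at step 5)


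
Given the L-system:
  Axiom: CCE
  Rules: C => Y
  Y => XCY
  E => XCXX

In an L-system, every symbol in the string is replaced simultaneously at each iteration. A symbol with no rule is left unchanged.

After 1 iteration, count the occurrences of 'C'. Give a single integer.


Step 0: CCE  (2 'C')
Step 1: YYXCXX  (1 'C')

Answer: 1


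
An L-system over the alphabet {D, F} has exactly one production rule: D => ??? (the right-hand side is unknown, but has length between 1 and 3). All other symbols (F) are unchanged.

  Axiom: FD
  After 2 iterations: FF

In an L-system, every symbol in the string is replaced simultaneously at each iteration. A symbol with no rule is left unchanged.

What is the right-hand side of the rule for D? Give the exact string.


Answer: F

Derivation:
Trying D => F:
  Step 0: FD
  Step 1: FF
  Step 2: FF
Matches the given result.


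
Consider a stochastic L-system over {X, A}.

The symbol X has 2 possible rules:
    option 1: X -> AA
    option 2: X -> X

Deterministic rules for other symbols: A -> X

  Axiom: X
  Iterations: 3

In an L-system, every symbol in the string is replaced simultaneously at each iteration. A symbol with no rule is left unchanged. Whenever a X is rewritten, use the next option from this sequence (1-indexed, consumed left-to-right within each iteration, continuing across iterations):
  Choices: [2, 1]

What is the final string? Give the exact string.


Answer: XX

Derivation:
Step 0: X
Step 1: X  (used choices [2])
Step 2: AA  (used choices [1])
Step 3: XX  (used choices [])


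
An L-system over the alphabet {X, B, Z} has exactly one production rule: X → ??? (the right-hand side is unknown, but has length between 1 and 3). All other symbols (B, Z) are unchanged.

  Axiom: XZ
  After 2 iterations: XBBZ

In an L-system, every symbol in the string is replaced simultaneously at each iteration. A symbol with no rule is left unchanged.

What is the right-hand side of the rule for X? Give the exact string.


Trying X → XB:
  Step 0: XZ
  Step 1: XBZ
  Step 2: XBBZ
Matches the given result.

Answer: XB


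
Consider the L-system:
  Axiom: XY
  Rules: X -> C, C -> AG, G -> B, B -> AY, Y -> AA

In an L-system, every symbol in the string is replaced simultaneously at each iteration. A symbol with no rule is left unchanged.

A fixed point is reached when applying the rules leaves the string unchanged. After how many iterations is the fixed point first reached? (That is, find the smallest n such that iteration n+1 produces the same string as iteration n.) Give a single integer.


Answer: 5

Derivation:
Step 0: XY
Step 1: CAA
Step 2: AGAA
Step 3: ABAA
Step 4: AAYAA
Step 5: AAAAAA
Step 6: AAAAAA  (unchanged — fixed point at step 5)


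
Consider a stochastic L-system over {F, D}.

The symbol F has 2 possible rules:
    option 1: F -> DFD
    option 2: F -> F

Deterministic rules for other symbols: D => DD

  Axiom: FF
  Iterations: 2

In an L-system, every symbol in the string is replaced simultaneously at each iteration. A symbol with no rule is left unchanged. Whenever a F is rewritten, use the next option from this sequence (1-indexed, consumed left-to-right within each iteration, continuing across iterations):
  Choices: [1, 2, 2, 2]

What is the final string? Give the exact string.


Step 0: FF
Step 1: DFDF  (used choices [1, 2])
Step 2: DDFDDF  (used choices [2, 2])

Answer: DDFDDF


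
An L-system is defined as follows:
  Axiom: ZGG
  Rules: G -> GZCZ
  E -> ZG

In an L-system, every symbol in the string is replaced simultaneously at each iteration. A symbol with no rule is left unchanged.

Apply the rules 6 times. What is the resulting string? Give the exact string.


Answer: ZGZCZZCZZCZZCZZCZZCZGZCZZCZZCZZCZZCZZCZ

Derivation:
Step 0: ZGG
Step 1: ZGZCZGZCZ
Step 2: ZGZCZZCZGZCZZCZ
Step 3: ZGZCZZCZZCZGZCZZCZZCZ
Step 4: ZGZCZZCZZCZZCZGZCZZCZZCZZCZ
Step 5: ZGZCZZCZZCZZCZZCZGZCZZCZZCZZCZZCZ
Step 6: ZGZCZZCZZCZZCZZCZZCZGZCZZCZZCZZCZZCZZCZ


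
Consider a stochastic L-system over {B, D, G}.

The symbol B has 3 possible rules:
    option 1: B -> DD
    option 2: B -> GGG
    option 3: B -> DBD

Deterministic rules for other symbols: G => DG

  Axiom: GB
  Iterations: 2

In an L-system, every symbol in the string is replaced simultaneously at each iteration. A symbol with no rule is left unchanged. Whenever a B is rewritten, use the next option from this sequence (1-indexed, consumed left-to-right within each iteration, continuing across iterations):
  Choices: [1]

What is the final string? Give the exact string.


Answer: DDGDD

Derivation:
Step 0: GB
Step 1: DGDD  (used choices [1])
Step 2: DDGDD  (used choices [])


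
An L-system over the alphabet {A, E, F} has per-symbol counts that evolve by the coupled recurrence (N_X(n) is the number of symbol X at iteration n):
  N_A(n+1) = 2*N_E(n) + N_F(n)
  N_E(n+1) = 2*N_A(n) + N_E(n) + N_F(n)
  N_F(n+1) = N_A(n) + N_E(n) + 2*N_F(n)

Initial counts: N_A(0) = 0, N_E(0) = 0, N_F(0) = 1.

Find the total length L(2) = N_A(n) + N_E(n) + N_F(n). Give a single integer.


Step 0: N_A=0, N_E=0, N_F=1, L=1
Step 1: N_A=1, N_E=1, N_F=2, L=4
Step 2: N_A=4, N_E=5, N_F=6, L=15

Answer: 15


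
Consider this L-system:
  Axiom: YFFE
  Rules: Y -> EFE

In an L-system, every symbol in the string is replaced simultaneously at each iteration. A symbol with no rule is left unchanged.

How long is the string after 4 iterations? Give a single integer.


Answer: 6

Derivation:
Step 0: length = 4
Step 1: length = 6
Step 2: length = 6
Step 3: length = 6
Step 4: length = 6


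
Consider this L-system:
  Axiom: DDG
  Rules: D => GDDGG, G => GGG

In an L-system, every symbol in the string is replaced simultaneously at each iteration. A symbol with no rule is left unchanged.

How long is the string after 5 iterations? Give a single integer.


Answer: 1573

Derivation:
Step 0: length = 3
Step 1: length = 13
Step 2: length = 47
Step 3: length = 157
Step 4: length = 503
Step 5: length = 1573


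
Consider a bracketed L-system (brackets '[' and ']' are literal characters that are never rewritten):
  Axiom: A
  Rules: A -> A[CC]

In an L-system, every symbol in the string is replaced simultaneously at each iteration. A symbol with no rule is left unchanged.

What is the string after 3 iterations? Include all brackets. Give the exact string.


Answer: A[CC][CC][CC]

Derivation:
Step 0: A
Step 1: A[CC]
Step 2: A[CC][CC]
Step 3: A[CC][CC][CC]


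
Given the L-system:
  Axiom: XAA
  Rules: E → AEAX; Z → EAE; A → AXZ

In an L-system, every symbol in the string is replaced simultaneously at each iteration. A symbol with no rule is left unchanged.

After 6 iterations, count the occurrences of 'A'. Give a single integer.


Answer: 202

Derivation:
Step 0: XAA  (2 'A')
Step 1: XAXZAXZ  (2 'A')
Step 2: XAXZXEAEAXZXEAE  (4 'A')
Step 3: XAXZXEAEXAEAXAXZAEAXAXZXEAEXAEAXAXZAEAX  (14 'A')
Step 4: XAXZXEAEXAEAXAXZAEAXXAXZAEAXAXZXAXZXEAEAXZAEAXAXZXAXZXEAEXAEAXAXZAEAXXAXZAEAXAXZXAXZXEAEAXZAEAXAXZX  (34 'A')
Step 5: XAXZXEAEXAEAXAXZAEAXXAXZAEAXAXZXAXZXEAEAXZAEAXAXZXXAXZXEAEAXZAEAXAXZXAXZXEAEXAXZXEAEXAEAXAXZAEAXAXZXEAEAXZAEAXAXZXAXZXEAEXAXZXEAEXAEAXAXZAEAXXAXZAEAXAXZXAXZXEAEAXZAEAXAXZXXAXZXEAEAXZAEAXAXZXAXZXEAEXAXZXEAEXAEAXAXZAEAXAXZXEAEAXZAEAXAXZXAXZXEAEX  (80 'A')
Step 6: XAXZXEAEXAEAXAXZAEAXXAXZAEAXAXZXAXZXEAEAXZAEAXAXZXXAXZXEAEAXZAEAXAXZXAXZXEAEXAXZXEAEXAEAXAXZAEAXAXZXEAEAXZAEAXAXZXAXZXEAEXXAXZXEAEXAEAXAXZAEAXAXZXEAEAXZAEAXAXZXAXZXEAEXAXZXEAEXAEAXAXZAEAXXAXZXEAEXAEAXAXZAEAXXAXZAEAXAXZXAXZXEAEAXZAEAXAXZXAXZXEAEXAEAXAXZAEAXAXZXEAEAXZAEAXAXZXAXZXEAEXAXZXEAEXAEAXAXZAEAXXAXZXEAEXAEAXAXZAEAXXAXZAEAXAXZXAXZXEAEAXZAEAXAXZXXAXZXEAEAXZAEAXAXZXAXZXEAEXAXZXEAEXAEAXAXZAEAXAXZXEAEAXZAEAXAXZXAXZXEAEXXAXZXEAEXAEAXAXZAEAXAXZXEAEAXZAEAXAXZXAXZXEAEXAXZXEAEXAEAXAXZAEAXXAXZXEAEXAEAXAXZAEAXXAXZAEAXAXZXAXZXEAEAXZAEAXAXZXAXZXEAEXAEAXAXZAEAXAXZXEAEAXZAEAXAXZXAXZXEAEXAXZXEAEXAEAXAXZAEAXX  (202 'A')


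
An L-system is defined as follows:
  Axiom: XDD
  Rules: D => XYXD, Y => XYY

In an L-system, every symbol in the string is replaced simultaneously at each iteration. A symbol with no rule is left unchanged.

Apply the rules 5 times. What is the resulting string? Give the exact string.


Answer: XXXXXXYYXYYXXYYXYYXXXYYXYYXXYYXYYXXXXXYYXYYXXYYXYYXXXXYYXYYXXXYYXXYXDXXXXXYYXYYXXYYXYYXXXYYXYYXXYYXYYXXXXXYYXYYXXYYXYYXXXXYYXYYXXXYYXXYXD

Derivation:
Step 0: XDD
Step 1: XXYXDXYXD
Step 2: XXXYYXXYXDXXYYXXYXD
Step 3: XXXXYYXYYXXXYYXXYXDXXXYYXYYXXXYYXXYXD
Step 4: XXXXXYYXYYXXYYXYYXXXXYYXYYXXXYYXXYXDXXXXYYXYYXXYYXYYXXXXYYXYYXXXYYXXYXD
Step 5: XXXXXXYYXYYXXYYXYYXXXYYXYYXXYYXYYXXXXXYYXYYXXYYXYYXXXXYYXYYXXXYYXXYXDXXXXXYYXYYXXYYXYYXXXYYXYYXXYYXYYXXXXXYYXYYXXYYXYYXXXXYYXYYXXXYYXXYXD


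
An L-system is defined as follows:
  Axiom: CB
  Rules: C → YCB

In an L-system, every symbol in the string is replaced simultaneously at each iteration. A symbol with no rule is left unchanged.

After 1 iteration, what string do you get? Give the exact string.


Answer: YCBB

Derivation:
Step 0: CB
Step 1: YCBB


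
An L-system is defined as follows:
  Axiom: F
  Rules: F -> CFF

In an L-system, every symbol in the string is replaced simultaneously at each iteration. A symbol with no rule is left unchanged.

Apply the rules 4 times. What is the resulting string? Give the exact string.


Step 0: F
Step 1: CFF
Step 2: CCFFCFF
Step 3: CCCFFCFFCCFFCFF
Step 4: CCCCFFCFFCCFFCFFCCCFFCFFCCFFCFF

Answer: CCCCFFCFFCCFFCFFCCCFFCFFCCFFCFF


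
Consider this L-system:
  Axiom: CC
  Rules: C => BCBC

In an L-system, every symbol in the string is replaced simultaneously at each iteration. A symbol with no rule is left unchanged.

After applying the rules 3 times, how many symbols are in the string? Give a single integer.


Step 0: length = 2
Step 1: length = 8
Step 2: length = 20
Step 3: length = 44

Answer: 44


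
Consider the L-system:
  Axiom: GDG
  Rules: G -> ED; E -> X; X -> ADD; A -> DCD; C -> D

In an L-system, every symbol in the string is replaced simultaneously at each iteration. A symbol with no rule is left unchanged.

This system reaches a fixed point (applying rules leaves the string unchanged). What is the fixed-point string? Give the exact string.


Answer: DDDDDDDDDDDDD

Derivation:
Step 0: GDG
Step 1: EDDED
Step 2: XDDXD
Step 3: ADDDDADDD
Step 4: DCDDDDDDCDDDD
Step 5: DDDDDDDDDDDDD
Step 6: DDDDDDDDDDDDD  (unchanged — fixed point at step 5)


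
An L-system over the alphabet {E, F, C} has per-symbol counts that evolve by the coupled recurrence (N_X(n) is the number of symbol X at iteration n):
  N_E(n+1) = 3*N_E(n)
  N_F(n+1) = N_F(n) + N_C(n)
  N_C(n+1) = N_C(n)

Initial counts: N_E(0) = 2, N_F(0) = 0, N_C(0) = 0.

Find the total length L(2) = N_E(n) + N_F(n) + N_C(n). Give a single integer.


Answer: 18

Derivation:
Step 0: N_E=2, N_F=0, N_C=0, L=2
Step 1: N_E=6, N_F=0, N_C=0, L=6
Step 2: N_E=18, N_F=0, N_C=0, L=18


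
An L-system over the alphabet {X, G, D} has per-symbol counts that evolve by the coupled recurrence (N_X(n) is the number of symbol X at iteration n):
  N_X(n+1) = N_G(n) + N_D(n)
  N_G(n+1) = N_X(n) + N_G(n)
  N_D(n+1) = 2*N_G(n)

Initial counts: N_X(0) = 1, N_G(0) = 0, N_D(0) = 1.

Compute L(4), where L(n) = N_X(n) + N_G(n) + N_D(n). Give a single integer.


Answer: 20

Derivation:
Step 0: N_X=1, N_G=0, N_D=1, L=2
Step 1: N_X=1, N_G=1, N_D=0, L=2
Step 2: N_X=1, N_G=2, N_D=2, L=5
Step 3: N_X=4, N_G=3, N_D=4, L=11
Step 4: N_X=7, N_G=7, N_D=6, L=20


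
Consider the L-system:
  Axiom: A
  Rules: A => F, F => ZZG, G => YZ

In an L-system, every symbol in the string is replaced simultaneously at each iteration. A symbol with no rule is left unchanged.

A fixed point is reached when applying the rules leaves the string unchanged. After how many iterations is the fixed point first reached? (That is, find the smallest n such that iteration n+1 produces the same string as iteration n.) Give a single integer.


Answer: 3

Derivation:
Step 0: A
Step 1: F
Step 2: ZZG
Step 3: ZZYZ
Step 4: ZZYZ  (unchanged — fixed point at step 3)


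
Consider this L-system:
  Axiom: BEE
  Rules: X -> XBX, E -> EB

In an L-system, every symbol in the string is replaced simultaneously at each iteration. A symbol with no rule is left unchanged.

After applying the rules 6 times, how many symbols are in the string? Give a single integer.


Answer: 15

Derivation:
Step 0: length = 3
Step 1: length = 5
Step 2: length = 7
Step 3: length = 9
Step 4: length = 11
Step 5: length = 13
Step 6: length = 15


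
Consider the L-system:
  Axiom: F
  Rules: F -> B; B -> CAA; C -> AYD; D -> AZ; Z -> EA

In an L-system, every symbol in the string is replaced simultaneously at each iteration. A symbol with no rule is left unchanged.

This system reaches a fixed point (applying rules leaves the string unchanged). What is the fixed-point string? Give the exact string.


Answer: AYAEAAA

Derivation:
Step 0: F
Step 1: B
Step 2: CAA
Step 3: AYDAA
Step 4: AYAZAA
Step 5: AYAEAAA
Step 6: AYAEAAA  (unchanged — fixed point at step 5)


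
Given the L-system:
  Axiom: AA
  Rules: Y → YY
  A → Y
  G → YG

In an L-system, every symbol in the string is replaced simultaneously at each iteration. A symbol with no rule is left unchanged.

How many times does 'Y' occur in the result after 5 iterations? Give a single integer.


Answer: 32

Derivation:
Step 0: AA  (0 'Y')
Step 1: YY  (2 'Y')
Step 2: YYYY  (4 'Y')
Step 3: YYYYYYYY  (8 'Y')
Step 4: YYYYYYYYYYYYYYYY  (16 'Y')
Step 5: YYYYYYYYYYYYYYYYYYYYYYYYYYYYYYYY  (32 'Y')
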